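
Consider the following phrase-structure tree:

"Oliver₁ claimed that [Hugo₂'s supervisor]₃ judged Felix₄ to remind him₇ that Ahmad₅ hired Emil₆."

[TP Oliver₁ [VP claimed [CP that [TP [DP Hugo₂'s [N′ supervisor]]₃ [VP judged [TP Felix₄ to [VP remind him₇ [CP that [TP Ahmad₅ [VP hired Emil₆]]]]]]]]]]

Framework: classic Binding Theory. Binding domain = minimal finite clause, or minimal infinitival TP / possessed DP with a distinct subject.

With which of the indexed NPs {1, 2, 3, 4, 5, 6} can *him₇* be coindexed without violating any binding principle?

*him* is a pronoun, so Principle B applies: it must be free in its binding domain.
Binding domain of *him₇*: the embedded TP, whose subject is Felix₄.
*Oliver₁* c-commands the pronoun but from outside its binding domain, and is not c-commanded by it → coindexation permitted.
*Hugo₂* and the pronoun do not c-command one another → neither Principle B nor Principle C is at stake; coindexation permitted.
*[Hugo₂'s supervisor]₃* c-commands the pronoun but from outside its binding domain, and is not c-commanded by it → coindexation permitted.
*Felix₄* c-commands the pronoun within its binding domain → coindexation would violate Principle B.
*Ahmad₅*: the pronoun c-commands this R-expression → coindexation would violate Principle C on *Ahmad₅*.
*Emil₆*: the pronoun c-commands this R-expression → coindexation would violate Principle C on *Emil₆*.

{1, 2, 3}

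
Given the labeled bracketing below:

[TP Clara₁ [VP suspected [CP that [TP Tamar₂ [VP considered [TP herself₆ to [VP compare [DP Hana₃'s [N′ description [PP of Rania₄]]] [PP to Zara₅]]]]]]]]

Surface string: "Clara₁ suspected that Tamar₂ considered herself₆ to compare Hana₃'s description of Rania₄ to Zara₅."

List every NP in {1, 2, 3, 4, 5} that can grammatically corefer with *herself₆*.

{2}

*herself* is an anaphor, so Principle A applies: it must be bound in its binding domain.
Binding domain of *herself₆*: the embedded TP, whose subject is Tamar₂.
*Clara₁* c-commands the anaphor but is outside its binding domain → cannot satisfy Principle A.
*Tamar₂* c-commands the anaphor within its binding domain → licit binder.
*Hana₃* does not c-command the anaphor → cannot bind it.
*Rania₄* does not c-command the anaphor → cannot bind it.
*Zara₅* does not c-command the anaphor → cannot bind it.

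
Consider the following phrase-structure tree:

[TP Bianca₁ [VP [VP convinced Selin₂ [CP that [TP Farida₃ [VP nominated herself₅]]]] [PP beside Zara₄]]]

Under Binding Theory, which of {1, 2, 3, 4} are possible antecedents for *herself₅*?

*herself* is an anaphor, so Principle A applies: it must be bound in its binding domain.
Binding domain of *herself₅*: the embedded TP, whose subject is Farida₃.
*Bianca₁* c-commands the anaphor but is outside its binding domain → cannot satisfy Principle A.
*Selin₂* c-commands the anaphor but is outside its binding domain → cannot satisfy Principle A.
*Farida₃* c-commands the anaphor within its binding domain → licit binder.
*Zara₄* does not c-command the anaphor → cannot bind it.

{3}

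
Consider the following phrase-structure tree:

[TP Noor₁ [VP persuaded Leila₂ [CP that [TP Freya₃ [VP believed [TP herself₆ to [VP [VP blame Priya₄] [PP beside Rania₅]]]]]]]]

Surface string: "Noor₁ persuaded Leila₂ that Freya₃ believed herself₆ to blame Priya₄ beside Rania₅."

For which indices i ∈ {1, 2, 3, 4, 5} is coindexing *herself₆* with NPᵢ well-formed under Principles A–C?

*herself* is an anaphor, so Principle A applies: it must be bound in its binding domain.
Binding domain of *herself₆*: the embedded TP, whose subject is Freya₃.
*Noor₁* c-commands the anaphor but is outside its binding domain → cannot satisfy Principle A.
*Leila₂* c-commands the anaphor but is outside its binding domain → cannot satisfy Principle A.
*Freya₃* c-commands the anaphor within its binding domain → licit binder.
*Priya₄* does not c-command the anaphor → cannot bind it.
*Rania₅* does not c-command the anaphor → cannot bind it.

{3}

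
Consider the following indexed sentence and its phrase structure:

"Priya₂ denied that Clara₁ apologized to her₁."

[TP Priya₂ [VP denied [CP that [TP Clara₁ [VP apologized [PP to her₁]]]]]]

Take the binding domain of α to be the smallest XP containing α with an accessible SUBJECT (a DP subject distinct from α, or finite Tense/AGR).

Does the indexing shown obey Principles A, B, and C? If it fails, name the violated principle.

Principle B

The two coindexed NPs are *Clara₁* and *her₁*.
*her₁* is a pronoun. Its binding domain is the embedded TP, whose subject is Clara₁.
*Clara₁* c-commands it within that domain and carries the same index.
The pronoun is locally bound → Principle B violation.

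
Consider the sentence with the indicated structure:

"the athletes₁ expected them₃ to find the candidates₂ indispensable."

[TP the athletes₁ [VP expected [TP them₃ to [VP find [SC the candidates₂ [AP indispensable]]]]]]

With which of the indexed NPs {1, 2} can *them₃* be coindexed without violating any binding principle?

none

*them* is a pronoun, so Principle B applies: it must be free in its binding domain.
Binding domain of *them₃*: the matrix TP, whose subject is the athletes₁.
*the athletes₁* c-commands the pronoun within its binding domain → coindexation would violate Principle B.
*the candidates₂*: the pronoun c-commands this R-expression → coindexation would violate Principle C on *the candidates₂*.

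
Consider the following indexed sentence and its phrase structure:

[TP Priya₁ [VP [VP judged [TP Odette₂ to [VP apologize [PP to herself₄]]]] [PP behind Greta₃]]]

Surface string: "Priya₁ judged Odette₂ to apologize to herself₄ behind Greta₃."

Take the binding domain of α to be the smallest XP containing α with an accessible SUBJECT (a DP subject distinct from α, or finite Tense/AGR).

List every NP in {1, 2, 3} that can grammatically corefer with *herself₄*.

{2}

*herself* is an anaphor, so Principle A applies: it must be bound in its binding domain.
Binding domain of *herself₄*: the embedded TP, whose subject is Odette₂.
*Priya₁* c-commands the anaphor but is outside its binding domain → cannot satisfy Principle A.
*Odette₂* c-commands the anaphor within its binding domain → licit binder.
*Greta₃* does not c-command the anaphor → cannot bind it.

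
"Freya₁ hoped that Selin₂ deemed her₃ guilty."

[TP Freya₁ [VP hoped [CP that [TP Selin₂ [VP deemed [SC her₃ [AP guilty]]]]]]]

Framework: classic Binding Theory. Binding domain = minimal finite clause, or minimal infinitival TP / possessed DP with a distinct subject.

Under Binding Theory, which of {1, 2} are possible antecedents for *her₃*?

*her* is a pronoun, so Principle B applies: it must be free in its binding domain.
Binding domain of *her₃*: the embedded TP, whose subject is Selin₂.
*Freya₁* c-commands the pronoun but from outside its binding domain, and is not c-commanded by it → coindexation permitted.
*Selin₂* c-commands the pronoun within its binding domain → coindexation would violate Principle B.

{1}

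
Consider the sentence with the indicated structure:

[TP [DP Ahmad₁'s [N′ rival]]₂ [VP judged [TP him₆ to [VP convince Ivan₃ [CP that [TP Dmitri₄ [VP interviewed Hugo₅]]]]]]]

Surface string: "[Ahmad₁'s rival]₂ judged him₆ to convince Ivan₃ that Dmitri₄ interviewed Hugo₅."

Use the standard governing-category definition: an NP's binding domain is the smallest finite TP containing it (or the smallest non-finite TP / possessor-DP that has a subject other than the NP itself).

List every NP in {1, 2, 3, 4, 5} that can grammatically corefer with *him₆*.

*him* is a pronoun, so Principle B applies: it must be free in its binding domain.
Binding domain of *him₆*: the matrix TP, whose subject is [Ahmad₁'s rival]₂.
*Ahmad₁* and the pronoun do not c-command one another → neither Principle B nor Principle C is at stake; coindexation permitted.
*[Ahmad₁'s rival]₂* c-commands the pronoun within its binding domain → coindexation would violate Principle B.
*Ivan₃*: the pronoun c-commands this R-expression → coindexation would violate Principle C on *Ivan₃*.
*Dmitri₄*: the pronoun c-commands this R-expression → coindexation would violate Principle C on *Dmitri₄*.
*Hugo₅*: the pronoun c-commands this R-expression → coindexation would violate Principle C on *Hugo₅*.

{1}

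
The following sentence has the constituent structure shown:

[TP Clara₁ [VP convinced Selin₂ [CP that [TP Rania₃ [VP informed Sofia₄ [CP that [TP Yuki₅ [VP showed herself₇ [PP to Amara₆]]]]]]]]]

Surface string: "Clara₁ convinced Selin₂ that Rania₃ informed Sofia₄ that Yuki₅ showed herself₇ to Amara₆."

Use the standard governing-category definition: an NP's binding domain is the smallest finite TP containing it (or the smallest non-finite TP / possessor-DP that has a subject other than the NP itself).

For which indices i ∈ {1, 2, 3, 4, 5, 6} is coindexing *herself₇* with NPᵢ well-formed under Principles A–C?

*herself* is an anaphor, so Principle A applies: it must be bound in its binding domain.
Binding domain of *herself₇*: the embedded TP, whose subject is Yuki₅.
*Clara₁* c-commands the anaphor but is outside its binding domain → cannot satisfy Principle A.
*Selin₂* c-commands the anaphor but is outside its binding domain → cannot satisfy Principle A.
*Rania₃* c-commands the anaphor but is outside its binding domain → cannot satisfy Principle A.
*Sofia₄* c-commands the anaphor but is outside its binding domain → cannot satisfy Principle A.
*Yuki₅* c-commands the anaphor within its binding domain → licit binder.
*Amara₆* does not c-command the anaphor → cannot bind it.

{5}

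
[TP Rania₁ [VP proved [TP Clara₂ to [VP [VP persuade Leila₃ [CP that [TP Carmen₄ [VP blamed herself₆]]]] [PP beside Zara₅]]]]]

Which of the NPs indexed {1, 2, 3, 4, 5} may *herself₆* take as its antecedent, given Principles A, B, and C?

{4}

*herself* is an anaphor, so Principle A applies: it must be bound in its binding domain.
Binding domain of *herself₆*: the embedded TP, whose subject is Carmen₄.
*Rania₁* c-commands the anaphor but is outside its binding domain → cannot satisfy Principle A.
*Clara₂* c-commands the anaphor but is outside its binding domain → cannot satisfy Principle A.
*Leila₃* c-commands the anaphor but is outside its binding domain → cannot satisfy Principle A.
*Carmen₄* c-commands the anaphor within its binding domain → licit binder.
*Zara₅* does not c-command the anaphor → cannot bind it.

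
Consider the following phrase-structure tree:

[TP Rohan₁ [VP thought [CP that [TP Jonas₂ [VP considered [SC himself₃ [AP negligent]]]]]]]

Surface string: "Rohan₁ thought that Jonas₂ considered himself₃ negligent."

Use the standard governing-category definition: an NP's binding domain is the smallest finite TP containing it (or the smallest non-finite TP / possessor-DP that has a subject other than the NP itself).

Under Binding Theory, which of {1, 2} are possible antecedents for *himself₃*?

{2}

*himself* is an anaphor, so Principle A applies: it must be bound in its binding domain.
Binding domain of *himself₃*: the embedded TP, whose subject is Jonas₂.
*Rohan₁* c-commands the anaphor but is outside its binding domain → cannot satisfy Principle A.
*Jonas₂* c-commands the anaphor within its binding domain → licit binder.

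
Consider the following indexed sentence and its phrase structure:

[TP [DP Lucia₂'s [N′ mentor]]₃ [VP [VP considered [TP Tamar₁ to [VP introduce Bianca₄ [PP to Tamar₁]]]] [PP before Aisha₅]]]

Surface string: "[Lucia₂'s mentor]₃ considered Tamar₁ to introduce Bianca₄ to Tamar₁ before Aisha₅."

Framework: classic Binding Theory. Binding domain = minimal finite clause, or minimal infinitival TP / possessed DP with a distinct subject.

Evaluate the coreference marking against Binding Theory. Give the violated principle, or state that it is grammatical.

The two coindexed NPs are *Tamar₁* (the higher occurrence) and *Tamar₁* (the lower occurrence).
*Tamar₁* (the lower occurrence) is an R-expression. Principle C requires it to be free everywhere.
*Tamar₁* (the higher occurrence) c-commands it and carries the same index.
The R-expression is bound → Principle C violation.

Principle C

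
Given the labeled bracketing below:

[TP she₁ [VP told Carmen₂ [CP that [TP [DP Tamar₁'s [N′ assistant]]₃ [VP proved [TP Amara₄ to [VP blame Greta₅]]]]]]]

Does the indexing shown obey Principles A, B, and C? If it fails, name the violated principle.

The two coindexed NPs are *she₁* and *Tamar₁*.
*Tamar₁* is an R-expression. Principle C requires it to be free everywhere.
*she₁* c-commands it and carries the same index.
The R-expression is bound → Principle C violation.

Principle C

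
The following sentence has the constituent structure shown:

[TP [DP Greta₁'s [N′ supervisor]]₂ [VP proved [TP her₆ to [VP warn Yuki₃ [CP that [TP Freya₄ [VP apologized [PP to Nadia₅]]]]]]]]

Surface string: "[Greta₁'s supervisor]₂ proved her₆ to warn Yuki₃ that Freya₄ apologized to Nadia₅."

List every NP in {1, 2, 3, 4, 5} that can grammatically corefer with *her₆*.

{1}

*her* is a pronoun, so Principle B applies: it must be free in its binding domain.
Binding domain of *her₆*: the matrix TP, whose subject is [Greta₁'s supervisor]₂.
*Greta₁* and the pronoun do not c-command one another → neither Principle B nor Principle C is at stake; coindexation permitted.
*[Greta₁'s supervisor]₂* c-commands the pronoun within its binding domain → coindexation would violate Principle B.
*Yuki₃*: the pronoun c-commands this R-expression → coindexation would violate Principle C on *Yuki₃*.
*Freya₄*: the pronoun c-commands this R-expression → coindexation would violate Principle C on *Freya₄*.
*Nadia₅*: the pronoun c-commands this R-expression → coindexation would violate Principle C on *Nadia₅*.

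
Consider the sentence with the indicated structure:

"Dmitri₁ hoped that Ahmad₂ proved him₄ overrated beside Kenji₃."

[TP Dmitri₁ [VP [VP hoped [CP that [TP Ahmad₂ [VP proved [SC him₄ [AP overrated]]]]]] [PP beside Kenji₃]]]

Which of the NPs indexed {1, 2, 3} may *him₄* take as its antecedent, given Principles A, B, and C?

{1, 3}

*him* is a pronoun, so Principle B applies: it must be free in its binding domain.
Binding domain of *him₄*: the embedded TP, whose subject is Ahmad₂.
*Dmitri₁* c-commands the pronoun but from outside its binding domain, and is not c-commanded by it → coindexation permitted.
*Ahmad₂* c-commands the pronoun within its binding domain → coindexation would violate Principle B.
*Kenji₃* and the pronoun do not c-command one another → neither Principle B nor Principle C is at stake; coindexation permitted.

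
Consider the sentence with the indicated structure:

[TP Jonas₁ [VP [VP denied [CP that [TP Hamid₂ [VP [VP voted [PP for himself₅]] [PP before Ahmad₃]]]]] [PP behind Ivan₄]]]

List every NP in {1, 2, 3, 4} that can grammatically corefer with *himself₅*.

*himself* is an anaphor, so Principle A applies: it must be bound in its binding domain.
Binding domain of *himself₅*: the embedded TP, whose subject is Hamid₂.
*Jonas₁* c-commands the anaphor but is outside its binding domain → cannot satisfy Principle A.
*Hamid₂* c-commands the anaphor within its binding domain → licit binder.
*Ahmad₃* does not c-command the anaphor → cannot bind it.
*Ivan₄* does not c-command the anaphor → cannot bind it.

{2}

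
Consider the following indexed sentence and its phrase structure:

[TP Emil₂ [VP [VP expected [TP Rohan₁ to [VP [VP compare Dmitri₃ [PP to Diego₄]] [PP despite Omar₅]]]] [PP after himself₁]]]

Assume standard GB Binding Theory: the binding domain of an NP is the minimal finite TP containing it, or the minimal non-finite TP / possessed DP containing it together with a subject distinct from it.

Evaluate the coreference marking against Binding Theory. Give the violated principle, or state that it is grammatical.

Principle A

The two coindexed NPs are *Rohan₁* and *himself₁*.
*himself₁* is an anaphor. Principle A requires it to be bound within its binding domain — the matrix TP, whose subject is Emil₂.
Within that domain it is c-commanded by *Emil₂*, which does not share its index.
*Rohan₁* does not c-command the anaphor at all.
The anaphor is unbound in its domain → Principle A violation.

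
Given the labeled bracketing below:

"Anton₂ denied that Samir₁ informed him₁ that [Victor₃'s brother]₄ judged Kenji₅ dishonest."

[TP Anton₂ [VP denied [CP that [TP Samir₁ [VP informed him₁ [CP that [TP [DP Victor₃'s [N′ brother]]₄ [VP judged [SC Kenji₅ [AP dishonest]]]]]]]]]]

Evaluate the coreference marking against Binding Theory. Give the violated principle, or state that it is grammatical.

The two coindexed NPs are *Samir₁* and *him₁*.
*him₁* is a pronoun. Its binding domain is the embedded TP, whose subject is Samir₁.
*Samir₁* c-commands it within that domain and carries the same index.
The pronoun is locally bound → Principle B violation.

Principle B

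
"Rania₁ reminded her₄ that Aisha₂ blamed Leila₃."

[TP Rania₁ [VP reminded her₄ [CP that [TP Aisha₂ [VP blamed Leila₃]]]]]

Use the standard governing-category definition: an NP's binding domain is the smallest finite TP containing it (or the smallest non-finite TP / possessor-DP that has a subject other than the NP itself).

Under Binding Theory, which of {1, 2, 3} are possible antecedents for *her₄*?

*her* is a pronoun, so Principle B applies: it must be free in its binding domain.
Binding domain of *her₄*: the matrix TP, whose subject is Rania₁.
*Rania₁* c-commands the pronoun within its binding domain → coindexation would violate Principle B.
*Aisha₂*: the pronoun c-commands this R-expression → coindexation would violate Principle C on *Aisha₂*.
*Leila₃*: the pronoun c-commands this R-expression → coindexation would violate Principle C on *Leila₃*.

none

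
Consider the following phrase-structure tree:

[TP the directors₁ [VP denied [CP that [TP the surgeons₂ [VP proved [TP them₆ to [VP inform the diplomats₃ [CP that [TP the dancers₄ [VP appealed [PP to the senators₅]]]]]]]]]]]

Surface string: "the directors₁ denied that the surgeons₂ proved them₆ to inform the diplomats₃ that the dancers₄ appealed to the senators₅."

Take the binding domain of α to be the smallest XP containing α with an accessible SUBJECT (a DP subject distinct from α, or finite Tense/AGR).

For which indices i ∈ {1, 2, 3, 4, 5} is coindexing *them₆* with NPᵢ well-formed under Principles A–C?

*them* is a pronoun, so Principle B applies: it must be free in its binding domain.
Binding domain of *them₆*: the embedded TP, whose subject is the surgeons₂.
*the directors₁* c-commands the pronoun but from outside its binding domain, and is not c-commanded by it → coindexation permitted.
*the surgeons₂* c-commands the pronoun within its binding domain → coindexation would violate Principle B.
*the diplomats₃*: the pronoun c-commands this R-expression → coindexation would violate Principle C on *the diplomats₃*.
*the dancers₄*: the pronoun c-commands this R-expression → coindexation would violate Principle C on *the dancers₄*.
*the senators₅*: the pronoun c-commands this R-expression → coindexation would violate Principle C on *the senators₅*.

{1}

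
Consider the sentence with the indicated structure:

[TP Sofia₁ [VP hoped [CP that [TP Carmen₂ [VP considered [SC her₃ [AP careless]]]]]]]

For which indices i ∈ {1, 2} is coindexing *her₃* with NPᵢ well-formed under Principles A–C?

{1}

*her* is a pronoun, so Principle B applies: it must be free in its binding domain.
Binding domain of *her₃*: the embedded TP, whose subject is Carmen₂.
*Sofia₁* c-commands the pronoun but from outside its binding domain, and is not c-commanded by it → coindexation permitted.
*Carmen₂* c-commands the pronoun within its binding domain → coindexation would violate Principle B.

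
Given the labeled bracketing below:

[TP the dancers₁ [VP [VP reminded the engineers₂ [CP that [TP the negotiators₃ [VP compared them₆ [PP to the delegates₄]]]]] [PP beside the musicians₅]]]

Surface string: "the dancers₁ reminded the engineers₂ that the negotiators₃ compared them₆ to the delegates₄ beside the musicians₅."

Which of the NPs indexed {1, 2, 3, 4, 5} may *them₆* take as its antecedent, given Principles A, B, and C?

*them* is a pronoun, so Principle B applies: it must be free in its binding domain.
Binding domain of *them₆*: the embedded TP, whose subject is the negotiators₃.
*the dancers₁* c-commands the pronoun but from outside its binding domain, and is not c-commanded by it → coindexation permitted.
*the engineers₂* c-commands the pronoun but from outside its binding domain, and is not c-commanded by it → coindexation permitted.
*the negotiators₃* c-commands the pronoun within its binding domain → coindexation would violate Principle B.
*the delegates₄*: the pronoun c-commands this R-expression → coindexation would violate Principle C on *the delegates₄*.
*the musicians₅* and the pronoun do not c-command one another → neither Principle B nor Principle C is at stake; coindexation permitted.

{1, 2, 5}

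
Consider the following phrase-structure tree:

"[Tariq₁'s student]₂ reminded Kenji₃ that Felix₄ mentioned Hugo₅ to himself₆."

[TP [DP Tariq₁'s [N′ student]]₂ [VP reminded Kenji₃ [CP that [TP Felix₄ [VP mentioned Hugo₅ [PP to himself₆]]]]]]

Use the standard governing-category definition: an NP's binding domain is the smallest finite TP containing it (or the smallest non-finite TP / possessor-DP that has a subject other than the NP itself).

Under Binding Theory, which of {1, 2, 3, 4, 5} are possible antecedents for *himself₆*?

{4, 5}

*himself* is an anaphor, so Principle A applies: it must be bound in its binding domain.
Binding domain of *himself₆*: the embedded TP, whose subject is Felix₄.
*Tariq₁* does not c-command the anaphor → cannot bind it.
*[Tariq₁'s student]₂* c-commands the anaphor but is outside its binding domain → cannot satisfy Principle A.
*Kenji₃* c-commands the anaphor but is outside its binding domain → cannot satisfy Principle A.
*Felix₄* c-commands the anaphor within its binding domain → licit binder.
*Hugo₅* c-commands the anaphor within its binding domain → licit binder.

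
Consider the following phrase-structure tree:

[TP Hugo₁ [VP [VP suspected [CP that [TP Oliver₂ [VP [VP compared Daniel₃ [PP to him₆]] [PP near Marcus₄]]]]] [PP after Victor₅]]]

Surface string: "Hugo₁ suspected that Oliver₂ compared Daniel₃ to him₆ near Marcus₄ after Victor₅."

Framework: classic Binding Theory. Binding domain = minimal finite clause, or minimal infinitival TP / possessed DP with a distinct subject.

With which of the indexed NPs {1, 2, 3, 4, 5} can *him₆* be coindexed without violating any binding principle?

{1, 4, 5}

*him* is a pronoun, so Principle B applies: it must be free in its binding domain.
Binding domain of *him₆*: the embedded TP, whose subject is Oliver₂.
*Hugo₁* c-commands the pronoun but from outside its binding domain, and is not c-commanded by it → coindexation permitted.
*Oliver₂* c-commands the pronoun within its binding domain → coindexation would violate Principle B.
*Daniel₃* c-commands the pronoun within its binding domain → coindexation would violate Principle B.
*Marcus₄* and the pronoun do not c-command one another → neither Principle B nor Principle C is at stake; coindexation permitted.
*Victor₅* and the pronoun do not c-command one another → neither Principle B nor Principle C is at stake; coindexation permitted.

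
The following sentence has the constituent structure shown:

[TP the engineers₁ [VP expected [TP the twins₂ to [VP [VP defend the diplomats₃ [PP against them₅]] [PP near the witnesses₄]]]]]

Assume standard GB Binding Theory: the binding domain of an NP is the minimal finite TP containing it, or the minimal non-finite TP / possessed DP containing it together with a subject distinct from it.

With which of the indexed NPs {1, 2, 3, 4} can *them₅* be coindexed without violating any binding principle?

{1, 4}

*them* is a pronoun, so Principle B applies: it must be free in its binding domain.
Binding domain of *them₅*: the embedded TP, whose subject is the twins₂.
*the engineers₁* c-commands the pronoun but from outside its binding domain, and is not c-commanded by it → coindexation permitted.
*the twins₂* c-commands the pronoun within its binding domain → coindexation would violate Principle B.
*the diplomats₃* c-commands the pronoun within its binding domain → coindexation would violate Principle B.
*the witnesses₄* and the pronoun do not c-command one another → neither Principle B nor Principle C is at stake; coindexation permitted.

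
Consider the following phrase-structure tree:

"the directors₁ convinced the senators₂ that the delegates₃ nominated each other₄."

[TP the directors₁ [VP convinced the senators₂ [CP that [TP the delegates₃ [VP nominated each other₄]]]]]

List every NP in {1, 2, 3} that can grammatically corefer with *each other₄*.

{3}

*each other* is an anaphor, so Principle A applies: it must be bound in its binding domain.
Binding domain of *each other₄*: the embedded TP, whose subject is the delegates₃.
*the directors₁* c-commands the anaphor but is outside its binding domain → cannot satisfy Principle A.
*the senators₂* c-commands the anaphor but is outside its binding domain → cannot satisfy Principle A.
*the delegates₃* c-commands the anaphor within its binding domain → licit binder.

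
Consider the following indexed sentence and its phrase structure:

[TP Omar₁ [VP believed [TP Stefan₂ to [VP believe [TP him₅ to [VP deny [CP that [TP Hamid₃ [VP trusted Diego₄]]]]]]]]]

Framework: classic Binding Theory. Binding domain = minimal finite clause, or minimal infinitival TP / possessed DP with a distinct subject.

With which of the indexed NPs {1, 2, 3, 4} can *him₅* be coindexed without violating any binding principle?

{1}

*him* is a pronoun, so Principle B applies: it must be free in its binding domain.
Binding domain of *him₅*: the embedded TP, whose subject is Stefan₂.
*Omar₁* c-commands the pronoun but from outside its binding domain, and is not c-commanded by it → coindexation permitted.
*Stefan₂* c-commands the pronoun within its binding domain → coindexation would violate Principle B.
*Hamid₃*: the pronoun c-commands this R-expression → coindexation would violate Principle C on *Hamid₃*.
*Diego₄*: the pronoun c-commands this R-expression → coindexation would violate Principle C on *Diego₄*.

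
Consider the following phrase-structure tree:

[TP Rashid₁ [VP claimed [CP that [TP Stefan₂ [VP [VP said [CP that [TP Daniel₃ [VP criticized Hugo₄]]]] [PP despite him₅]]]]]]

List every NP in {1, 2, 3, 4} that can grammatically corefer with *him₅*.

{1, 3, 4}

*him* is a pronoun, so Principle B applies: it must be free in its binding domain.
Binding domain of *him₅*: the embedded TP, whose subject is Stefan₂.
*Rashid₁* c-commands the pronoun but from outside its binding domain, and is not c-commanded by it → coindexation permitted.
*Stefan₂* c-commands the pronoun within its binding domain → coindexation would violate Principle B.
*Daniel₃* and the pronoun do not c-command one another → neither Principle B nor Principle C is at stake; coindexation permitted.
*Hugo₄* and the pronoun do not c-command one another → neither Principle B nor Principle C is at stake; coindexation permitted.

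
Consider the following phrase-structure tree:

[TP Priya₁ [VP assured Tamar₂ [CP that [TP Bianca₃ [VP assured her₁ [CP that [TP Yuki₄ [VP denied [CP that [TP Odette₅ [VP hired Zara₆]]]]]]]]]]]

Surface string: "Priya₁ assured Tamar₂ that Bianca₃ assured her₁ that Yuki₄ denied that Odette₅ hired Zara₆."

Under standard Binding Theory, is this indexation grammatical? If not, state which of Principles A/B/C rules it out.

grammatical

The two coindexed NPs are *Priya₁* and *her₁*.
*her₁* is a pronoun; its binding domain is the embedded TP, whose subject is Bianca₃. Within that domain it is c-commanded only by *Bianca₃*, which carries a different index — the pronoun is free locally, so Principle B holds.
*Priya₁* is an R-expression; *her₁* does not c-command it, and no other NP shares its index, so Principle C is satisfied.
All principles are respected.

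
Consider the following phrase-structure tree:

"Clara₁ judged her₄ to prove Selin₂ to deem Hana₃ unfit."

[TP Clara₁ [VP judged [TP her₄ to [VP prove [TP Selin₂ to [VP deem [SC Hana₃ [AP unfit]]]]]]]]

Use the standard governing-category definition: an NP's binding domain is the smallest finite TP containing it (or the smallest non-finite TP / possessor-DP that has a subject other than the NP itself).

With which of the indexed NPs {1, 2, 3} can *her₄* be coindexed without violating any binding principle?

*her* is a pronoun, so Principle B applies: it must be free in its binding domain.
Binding domain of *her₄*: the matrix TP, whose subject is Clara₁.
*Clara₁* c-commands the pronoun within its binding domain → coindexation would violate Principle B.
*Selin₂*: the pronoun c-commands this R-expression → coindexation would violate Principle C on *Selin₂*.
*Hana₃*: the pronoun c-commands this R-expression → coindexation would violate Principle C on *Hana₃*.

none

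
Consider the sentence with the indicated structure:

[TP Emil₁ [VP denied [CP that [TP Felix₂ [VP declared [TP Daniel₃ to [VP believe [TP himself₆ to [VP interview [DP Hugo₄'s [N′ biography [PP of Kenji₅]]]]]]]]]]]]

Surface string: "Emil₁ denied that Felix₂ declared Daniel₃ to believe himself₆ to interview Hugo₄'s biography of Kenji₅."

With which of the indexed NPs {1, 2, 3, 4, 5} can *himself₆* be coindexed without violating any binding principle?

{3}

*himself* is an anaphor, so Principle A applies: it must be bound in its binding domain.
Binding domain of *himself₆*: the embedded TP, whose subject is Daniel₃.
*Emil₁* c-commands the anaphor but is outside its binding domain → cannot satisfy Principle A.
*Felix₂* c-commands the anaphor but is outside its binding domain → cannot satisfy Principle A.
*Daniel₃* c-commands the anaphor within its binding domain → licit binder.
*Hugo₄* does not c-command the anaphor → cannot bind it.
*Kenji₅* does not c-command the anaphor → cannot bind it.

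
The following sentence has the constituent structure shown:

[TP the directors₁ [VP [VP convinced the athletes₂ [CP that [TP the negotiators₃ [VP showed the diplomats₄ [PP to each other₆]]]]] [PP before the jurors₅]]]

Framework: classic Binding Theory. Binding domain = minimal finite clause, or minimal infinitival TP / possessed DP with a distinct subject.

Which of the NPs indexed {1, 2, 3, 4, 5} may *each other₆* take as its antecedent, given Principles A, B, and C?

*each other* is an anaphor, so Principle A applies: it must be bound in its binding domain.
Binding domain of *each other₆*: the embedded TP, whose subject is the negotiators₃.
*the directors₁* c-commands the anaphor but is outside its binding domain → cannot satisfy Principle A.
*the athletes₂* c-commands the anaphor but is outside its binding domain → cannot satisfy Principle A.
*the negotiators₃* c-commands the anaphor within its binding domain → licit binder.
*the diplomats₄* c-commands the anaphor within its binding domain → licit binder.
*the jurors₅* does not c-command the anaphor → cannot bind it.

{3, 4}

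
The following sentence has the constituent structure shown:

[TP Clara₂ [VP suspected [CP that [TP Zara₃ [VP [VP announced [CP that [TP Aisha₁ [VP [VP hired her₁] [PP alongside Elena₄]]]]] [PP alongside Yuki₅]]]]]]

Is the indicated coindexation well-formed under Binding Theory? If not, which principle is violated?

Principle B

The two coindexed NPs are *Aisha₁* and *her₁*.
*her₁* is a pronoun. Its binding domain is the embedded TP, whose subject is Aisha₁.
*Aisha₁* c-commands it within that domain and carries the same index.
The pronoun is locally bound → Principle B violation.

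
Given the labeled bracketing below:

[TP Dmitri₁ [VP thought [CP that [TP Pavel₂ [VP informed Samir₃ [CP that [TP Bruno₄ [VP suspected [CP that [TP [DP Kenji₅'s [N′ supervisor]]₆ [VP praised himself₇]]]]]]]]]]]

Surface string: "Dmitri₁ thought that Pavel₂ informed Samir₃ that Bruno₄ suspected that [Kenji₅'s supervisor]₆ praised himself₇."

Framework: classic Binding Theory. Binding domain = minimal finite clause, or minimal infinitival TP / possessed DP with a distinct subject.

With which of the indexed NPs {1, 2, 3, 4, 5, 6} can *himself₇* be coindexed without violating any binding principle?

{6}

*himself* is an anaphor, so Principle A applies: it must be bound in its binding domain.
Binding domain of *himself₇*: the embedded TP, whose subject is [Kenji₅'s supervisor]₆.
*Dmitri₁* c-commands the anaphor but is outside its binding domain → cannot satisfy Principle A.
*Pavel₂* c-commands the anaphor but is outside its binding domain → cannot satisfy Principle A.
*Samir₃* c-commands the anaphor but is outside its binding domain → cannot satisfy Principle A.
*Bruno₄* c-commands the anaphor but is outside its binding domain → cannot satisfy Principle A.
*Kenji₅* does not c-command the anaphor → cannot bind it.
*[Kenji₅'s supervisor]₆* c-commands the anaphor within its binding domain → licit binder.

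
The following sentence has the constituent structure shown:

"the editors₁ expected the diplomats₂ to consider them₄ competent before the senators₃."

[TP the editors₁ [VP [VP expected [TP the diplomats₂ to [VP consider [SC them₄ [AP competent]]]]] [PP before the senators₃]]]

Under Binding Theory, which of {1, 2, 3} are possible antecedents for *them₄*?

*them* is a pronoun, so Principle B applies: it must be free in its binding domain.
Binding domain of *them₄*: the embedded TP, whose subject is the diplomats₂.
*the editors₁* c-commands the pronoun but from outside its binding domain, and is not c-commanded by it → coindexation permitted.
*the diplomats₂* c-commands the pronoun within its binding domain → coindexation would violate Principle B.
*the senators₃* and the pronoun do not c-command one another → neither Principle B nor Principle C is at stake; coindexation permitted.

{1, 3}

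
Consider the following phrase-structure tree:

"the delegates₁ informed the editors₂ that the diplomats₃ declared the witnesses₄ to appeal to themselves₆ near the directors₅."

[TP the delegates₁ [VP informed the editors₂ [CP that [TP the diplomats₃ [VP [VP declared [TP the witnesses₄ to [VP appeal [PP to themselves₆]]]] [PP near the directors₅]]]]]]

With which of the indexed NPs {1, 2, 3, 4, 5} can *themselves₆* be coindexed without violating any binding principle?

*themselves* is an anaphor, so Principle A applies: it must be bound in its binding domain.
Binding domain of *themselves₆*: the embedded TP, whose subject is the witnesses₄.
*the delegates₁* c-commands the anaphor but is outside its binding domain → cannot satisfy Principle A.
*the editors₂* c-commands the anaphor but is outside its binding domain → cannot satisfy Principle A.
*the diplomats₃* c-commands the anaphor but is outside its binding domain → cannot satisfy Principle A.
*the witnesses₄* c-commands the anaphor within its binding domain → licit binder.
*the directors₅* does not c-command the anaphor → cannot bind it.

{4}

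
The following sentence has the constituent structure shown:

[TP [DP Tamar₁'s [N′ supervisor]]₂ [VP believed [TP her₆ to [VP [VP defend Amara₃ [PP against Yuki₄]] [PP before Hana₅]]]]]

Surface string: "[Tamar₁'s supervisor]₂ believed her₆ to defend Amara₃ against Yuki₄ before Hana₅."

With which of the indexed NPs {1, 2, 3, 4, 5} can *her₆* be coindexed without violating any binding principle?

{1}

*her* is a pronoun, so Principle B applies: it must be free in its binding domain.
Binding domain of *her₆*: the matrix TP, whose subject is [Tamar₁'s supervisor]₂.
*Tamar₁* and the pronoun do not c-command one another → neither Principle B nor Principle C is at stake; coindexation permitted.
*[Tamar₁'s supervisor]₂* c-commands the pronoun within its binding domain → coindexation would violate Principle B.
*Amara₃*: the pronoun c-commands this R-expression → coindexation would violate Principle C on *Amara₃*.
*Yuki₄*: the pronoun c-commands this R-expression → coindexation would violate Principle C on *Yuki₄*.
*Hana₅*: the pronoun c-commands this R-expression → coindexation would violate Principle C on *Hana₅*.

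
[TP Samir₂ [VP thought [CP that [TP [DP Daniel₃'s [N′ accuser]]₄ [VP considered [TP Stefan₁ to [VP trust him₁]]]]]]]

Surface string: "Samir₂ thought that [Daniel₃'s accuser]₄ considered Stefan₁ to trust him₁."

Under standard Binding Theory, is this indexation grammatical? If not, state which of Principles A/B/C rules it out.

Principle B

The two coindexed NPs are *Stefan₁* and *him₁*.
*him₁* is a pronoun. Its binding domain is the embedded TP, whose subject is Stefan₁.
*Stefan₁* c-commands it within that domain and carries the same index.
The pronoun is locally bound → Principle B violation.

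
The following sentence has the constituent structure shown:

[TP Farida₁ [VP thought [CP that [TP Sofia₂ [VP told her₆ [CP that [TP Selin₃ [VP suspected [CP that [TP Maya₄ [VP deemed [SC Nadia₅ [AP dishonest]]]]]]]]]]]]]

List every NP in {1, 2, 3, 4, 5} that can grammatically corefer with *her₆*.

{1}

*her* is a pronoun, so Principle B applies: it must be free in its binding domain.
Binding domain of *her₆*: the embedded TP, whose subject is Sofia₂.
*Farida₁* c-commands the pronoun but from outside its binding domain, and is not c-commanded by it → coindexation permitted.
*Sofia₂* c-commands the pronoun within its binding domain → coindexation would violate Principle B.
*Selin₃*: the pronoun c-commands this R-expression → coindexation would violate Principle C on *Selin₃*.
*Maya₄*: the pronoun c-commands this R-expression → coindexation would violate Principle C on *Maya₄*.
*Nadia₅*: the pronoun c-commands this R-expression → coindexation would violate Principle C on *Nadia₅*.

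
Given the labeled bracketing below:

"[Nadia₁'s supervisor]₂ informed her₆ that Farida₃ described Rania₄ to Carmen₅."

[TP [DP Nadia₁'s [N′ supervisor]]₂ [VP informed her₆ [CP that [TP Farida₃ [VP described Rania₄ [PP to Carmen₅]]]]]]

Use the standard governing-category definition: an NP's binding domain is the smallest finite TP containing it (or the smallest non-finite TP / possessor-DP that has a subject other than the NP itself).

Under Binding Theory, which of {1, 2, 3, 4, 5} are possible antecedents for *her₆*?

*her* is a pronoun, so Principle B applies: it must be free in its binding domain.
Binding domain of *her₆*: the matrix TP, whose subject is [Nadia₁'s supervisor]₂.
*Nadia₁* and the pronoun do not c-command one another → neither Principle B nor Principle C is at stake; coindexation permitted.
*[Nadia₁'s supervisor]₂* c-commands the pronoun within its binding domain → coindexation would violate Principle B.
*Farida₃*: the pronoun c-commands this R-expression → coindexation would violate Principle C on *Farida₃*.
*Rania₄*: the pronoun c-commands this R-expression → coindexation would violate Principle C on *Rania₄*.
*Carmen₅*: the pronoun c-commands this R-expression → coindexation would violate Principle C on *Carmen₅*.

{1}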